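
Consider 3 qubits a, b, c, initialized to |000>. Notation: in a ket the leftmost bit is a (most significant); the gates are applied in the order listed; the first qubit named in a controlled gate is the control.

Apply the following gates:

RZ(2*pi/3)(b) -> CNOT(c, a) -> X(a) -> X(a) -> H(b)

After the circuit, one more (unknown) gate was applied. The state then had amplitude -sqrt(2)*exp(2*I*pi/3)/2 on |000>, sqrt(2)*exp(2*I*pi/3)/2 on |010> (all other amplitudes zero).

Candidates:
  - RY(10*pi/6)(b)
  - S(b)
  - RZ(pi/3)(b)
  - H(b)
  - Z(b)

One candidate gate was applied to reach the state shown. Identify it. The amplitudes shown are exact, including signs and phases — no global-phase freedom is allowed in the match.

It was Z(b) that produced the state shown. Key observation: gates 3-4 undo each other exactly, leaving only the rest of the circuit to track.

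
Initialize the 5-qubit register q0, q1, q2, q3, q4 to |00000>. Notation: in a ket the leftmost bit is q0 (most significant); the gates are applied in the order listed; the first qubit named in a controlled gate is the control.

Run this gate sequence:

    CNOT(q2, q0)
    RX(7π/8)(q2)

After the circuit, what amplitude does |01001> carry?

The amplitude on |01001> is 0.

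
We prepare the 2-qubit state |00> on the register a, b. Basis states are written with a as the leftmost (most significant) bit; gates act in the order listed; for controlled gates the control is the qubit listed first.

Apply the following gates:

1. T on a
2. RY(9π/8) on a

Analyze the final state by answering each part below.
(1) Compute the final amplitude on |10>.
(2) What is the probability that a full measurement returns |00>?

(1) The final state's coefficient on |10> equals sin(7*pi/16).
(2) Outcome |00> occurs with probability cos(7*pi/16)**2.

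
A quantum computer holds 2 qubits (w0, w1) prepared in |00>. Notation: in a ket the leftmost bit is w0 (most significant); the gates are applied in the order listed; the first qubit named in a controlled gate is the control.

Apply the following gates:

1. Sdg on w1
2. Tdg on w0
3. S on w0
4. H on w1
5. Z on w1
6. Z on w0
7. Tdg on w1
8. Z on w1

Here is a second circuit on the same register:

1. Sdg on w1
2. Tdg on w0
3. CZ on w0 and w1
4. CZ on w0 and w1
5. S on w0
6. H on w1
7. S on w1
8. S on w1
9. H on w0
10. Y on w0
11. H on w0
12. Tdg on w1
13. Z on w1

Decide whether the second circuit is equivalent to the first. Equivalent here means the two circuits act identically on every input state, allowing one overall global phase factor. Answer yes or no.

No: there is an input state on which the two circuits produce genuinely different outputs (not merely differing by a phase).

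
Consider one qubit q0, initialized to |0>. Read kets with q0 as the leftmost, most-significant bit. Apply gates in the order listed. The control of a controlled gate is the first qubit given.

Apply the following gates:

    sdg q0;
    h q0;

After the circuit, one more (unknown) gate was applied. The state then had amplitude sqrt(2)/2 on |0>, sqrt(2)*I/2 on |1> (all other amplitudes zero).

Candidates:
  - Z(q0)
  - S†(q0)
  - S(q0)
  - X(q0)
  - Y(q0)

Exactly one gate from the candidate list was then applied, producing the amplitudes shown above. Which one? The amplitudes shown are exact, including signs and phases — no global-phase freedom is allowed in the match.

The unique candidate consistent with the amplitudes is S(q0).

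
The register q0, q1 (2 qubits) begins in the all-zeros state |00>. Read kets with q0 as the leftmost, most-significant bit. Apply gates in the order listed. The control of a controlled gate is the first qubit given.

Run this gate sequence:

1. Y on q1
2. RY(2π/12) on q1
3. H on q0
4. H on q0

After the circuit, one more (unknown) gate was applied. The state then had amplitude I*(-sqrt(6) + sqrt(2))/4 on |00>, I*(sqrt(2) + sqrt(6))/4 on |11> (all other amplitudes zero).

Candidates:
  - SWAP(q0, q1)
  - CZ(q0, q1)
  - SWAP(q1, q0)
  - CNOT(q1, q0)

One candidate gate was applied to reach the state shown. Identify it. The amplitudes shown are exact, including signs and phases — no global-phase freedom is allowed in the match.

It was CNOT(q1, q0) that produced the state shown.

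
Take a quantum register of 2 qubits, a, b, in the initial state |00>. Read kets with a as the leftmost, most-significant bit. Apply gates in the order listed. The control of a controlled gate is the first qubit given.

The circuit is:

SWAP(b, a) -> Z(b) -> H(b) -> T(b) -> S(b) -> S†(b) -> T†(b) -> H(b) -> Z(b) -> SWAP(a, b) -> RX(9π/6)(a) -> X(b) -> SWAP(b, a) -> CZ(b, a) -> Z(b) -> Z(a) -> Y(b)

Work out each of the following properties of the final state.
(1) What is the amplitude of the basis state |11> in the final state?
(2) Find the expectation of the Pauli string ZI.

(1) The amplitude on |11> is sqrt(2)*I/2. Key observation: gates 2-9 undo each other exactly, leaving only the rest of the circuit to track.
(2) The expectation value of ZI is -1.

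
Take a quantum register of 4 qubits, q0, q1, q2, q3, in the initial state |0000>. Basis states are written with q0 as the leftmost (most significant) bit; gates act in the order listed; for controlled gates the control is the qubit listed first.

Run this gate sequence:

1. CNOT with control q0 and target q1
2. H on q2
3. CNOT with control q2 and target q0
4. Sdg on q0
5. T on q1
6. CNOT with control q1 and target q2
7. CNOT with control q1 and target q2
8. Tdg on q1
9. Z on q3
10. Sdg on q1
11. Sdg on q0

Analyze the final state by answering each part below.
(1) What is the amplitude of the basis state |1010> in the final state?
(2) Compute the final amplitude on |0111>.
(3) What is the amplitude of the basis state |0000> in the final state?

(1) |1010> carries amplitude -sqrt(2)/2 in the final state. Key observation: the block from step 5 through step 8 cancels to the identity and can be dropped.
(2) The amplitude on |0111> is 0.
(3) The amplitude on |0000> is sqrt(2)/2.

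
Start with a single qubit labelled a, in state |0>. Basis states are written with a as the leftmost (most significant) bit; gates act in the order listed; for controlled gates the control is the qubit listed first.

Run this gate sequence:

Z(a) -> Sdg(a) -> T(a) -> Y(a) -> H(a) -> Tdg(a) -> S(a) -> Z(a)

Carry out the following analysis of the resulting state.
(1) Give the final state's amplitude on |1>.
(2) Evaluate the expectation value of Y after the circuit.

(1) The amplitude on |1> is sqrt(2)*exp(3*I*pi/4)/2.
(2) The expectation value of Y is sqrt(2)/2.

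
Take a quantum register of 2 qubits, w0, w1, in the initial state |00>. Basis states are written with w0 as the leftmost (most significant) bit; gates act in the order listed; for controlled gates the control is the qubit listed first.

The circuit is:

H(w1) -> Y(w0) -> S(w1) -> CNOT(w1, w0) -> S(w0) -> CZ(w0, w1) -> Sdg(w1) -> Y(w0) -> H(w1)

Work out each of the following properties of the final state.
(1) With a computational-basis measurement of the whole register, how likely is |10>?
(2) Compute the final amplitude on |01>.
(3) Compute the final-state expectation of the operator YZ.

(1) The probability of measuring |10> is 1/4.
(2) The amplitude on |01> is I/2.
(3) The observable YZ averages to 1.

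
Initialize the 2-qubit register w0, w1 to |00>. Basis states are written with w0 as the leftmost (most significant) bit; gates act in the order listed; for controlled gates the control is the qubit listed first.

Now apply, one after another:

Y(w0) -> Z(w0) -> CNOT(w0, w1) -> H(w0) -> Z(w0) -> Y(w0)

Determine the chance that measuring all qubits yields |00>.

A full measurement returns |00> with probability 0.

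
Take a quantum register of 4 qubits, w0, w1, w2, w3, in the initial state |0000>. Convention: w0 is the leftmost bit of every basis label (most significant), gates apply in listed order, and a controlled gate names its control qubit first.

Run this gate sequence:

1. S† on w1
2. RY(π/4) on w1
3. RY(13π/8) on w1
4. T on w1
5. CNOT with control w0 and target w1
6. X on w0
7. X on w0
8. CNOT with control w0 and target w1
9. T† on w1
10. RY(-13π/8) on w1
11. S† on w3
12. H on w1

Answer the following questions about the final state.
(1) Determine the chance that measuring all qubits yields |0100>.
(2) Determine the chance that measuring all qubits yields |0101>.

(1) A full measurement returns |0100> with probability -sqrt(1/2 - sqrt(2)/4)*sqrt(sqrt(2)/4 + 1/2)*cos(3*pi/16)**4 - 2*sqrt(1/2 - sqrt(2)/4)*sqrt(sqrt(2)/4 + 1/2)*sin(3*pi/16)**2*cos(3*pi/16)**2 - sqrt(1/2 - sqrt(2)/4)*sqrt(sqrt(2)/4 + 1/2)*sin(3*pi/16)**4 + sin(3*pi/16)**4/2 + sin(3*pi/16)**2*cos(3*pi/16)**2 + cos(3*pi/16)**4/2. Key observation: gates 3-10 undo each other exactly, leaving only the rest of the circuit to track.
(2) The probability of measuring |0101> is 0.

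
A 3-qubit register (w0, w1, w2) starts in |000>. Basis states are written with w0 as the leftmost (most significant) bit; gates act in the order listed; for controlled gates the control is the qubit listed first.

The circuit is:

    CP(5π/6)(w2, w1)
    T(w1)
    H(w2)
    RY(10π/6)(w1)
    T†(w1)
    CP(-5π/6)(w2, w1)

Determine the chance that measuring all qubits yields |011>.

Outcome |011> occurs with probability 1/8.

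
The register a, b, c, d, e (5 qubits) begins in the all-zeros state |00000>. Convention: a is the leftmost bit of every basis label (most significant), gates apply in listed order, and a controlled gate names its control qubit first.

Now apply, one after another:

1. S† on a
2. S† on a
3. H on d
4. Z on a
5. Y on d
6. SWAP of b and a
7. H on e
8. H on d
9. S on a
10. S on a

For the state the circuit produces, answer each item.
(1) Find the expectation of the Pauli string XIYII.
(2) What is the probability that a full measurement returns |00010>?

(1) In the final state, XIYII has expectation 0.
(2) Outcome |00010> occurs with probability 1/2.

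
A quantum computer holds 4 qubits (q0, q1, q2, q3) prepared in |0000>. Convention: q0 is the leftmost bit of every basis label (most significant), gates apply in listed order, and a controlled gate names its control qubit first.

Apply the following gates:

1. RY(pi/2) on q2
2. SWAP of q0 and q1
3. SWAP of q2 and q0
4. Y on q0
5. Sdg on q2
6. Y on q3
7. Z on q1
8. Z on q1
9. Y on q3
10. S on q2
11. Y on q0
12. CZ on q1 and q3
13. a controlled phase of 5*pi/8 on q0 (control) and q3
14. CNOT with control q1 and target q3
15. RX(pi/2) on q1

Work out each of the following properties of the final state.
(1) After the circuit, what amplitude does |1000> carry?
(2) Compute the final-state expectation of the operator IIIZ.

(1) The amplitude on |1000> is 1/2. Key observation: gates 4-11 undo each other exactly, leaving only the rest of the circuit to track.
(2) The observable IIIZ averages to 1.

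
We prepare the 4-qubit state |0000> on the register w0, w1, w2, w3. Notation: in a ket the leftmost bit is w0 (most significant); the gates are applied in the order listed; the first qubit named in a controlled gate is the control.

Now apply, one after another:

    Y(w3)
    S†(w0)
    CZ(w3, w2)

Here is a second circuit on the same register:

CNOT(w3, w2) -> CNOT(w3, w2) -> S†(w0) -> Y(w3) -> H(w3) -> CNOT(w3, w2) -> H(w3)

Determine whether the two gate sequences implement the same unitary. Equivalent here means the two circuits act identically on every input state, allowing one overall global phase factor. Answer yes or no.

No: there is an input state on which the two circuits produce genuinely different outputs (not merely differing by a phase).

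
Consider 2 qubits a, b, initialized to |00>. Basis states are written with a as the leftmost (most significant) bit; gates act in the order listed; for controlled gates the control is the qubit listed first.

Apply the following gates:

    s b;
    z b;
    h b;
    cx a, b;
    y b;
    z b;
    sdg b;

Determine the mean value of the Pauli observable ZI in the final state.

The observable ZI averages to 1.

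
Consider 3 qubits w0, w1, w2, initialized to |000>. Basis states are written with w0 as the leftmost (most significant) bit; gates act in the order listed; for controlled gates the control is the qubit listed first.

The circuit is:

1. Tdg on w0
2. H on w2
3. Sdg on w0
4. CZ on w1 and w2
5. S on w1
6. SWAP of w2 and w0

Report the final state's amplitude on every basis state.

The resulting statevector has amplitude sqrt(2)/2 on |000>, sqrt(2)/2 on |100>, and 0 on every other basis state.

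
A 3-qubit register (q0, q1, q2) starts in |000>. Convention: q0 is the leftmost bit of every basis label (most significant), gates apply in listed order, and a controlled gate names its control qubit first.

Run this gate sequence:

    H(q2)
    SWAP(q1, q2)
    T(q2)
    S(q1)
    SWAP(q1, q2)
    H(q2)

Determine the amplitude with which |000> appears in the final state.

|000> carries amplitude 1/2 + I/2 in the final state.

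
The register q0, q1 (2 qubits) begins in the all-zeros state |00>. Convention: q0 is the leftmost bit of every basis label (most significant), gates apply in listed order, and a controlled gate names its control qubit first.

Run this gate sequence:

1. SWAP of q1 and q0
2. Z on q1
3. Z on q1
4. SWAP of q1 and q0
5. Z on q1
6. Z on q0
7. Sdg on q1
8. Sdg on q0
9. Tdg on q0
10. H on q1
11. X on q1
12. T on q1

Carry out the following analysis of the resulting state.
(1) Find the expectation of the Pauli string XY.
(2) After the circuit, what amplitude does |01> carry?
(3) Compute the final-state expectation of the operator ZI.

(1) The observable XY averages to 0. Key observation: gates 1-4 undo each other exactly, leaving only the rest of the circuit to track.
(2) |01> carries amplitude sqrt(2)*exp(I*pi/4)/2 in the final state.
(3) In the final state, ZI has expectation 1.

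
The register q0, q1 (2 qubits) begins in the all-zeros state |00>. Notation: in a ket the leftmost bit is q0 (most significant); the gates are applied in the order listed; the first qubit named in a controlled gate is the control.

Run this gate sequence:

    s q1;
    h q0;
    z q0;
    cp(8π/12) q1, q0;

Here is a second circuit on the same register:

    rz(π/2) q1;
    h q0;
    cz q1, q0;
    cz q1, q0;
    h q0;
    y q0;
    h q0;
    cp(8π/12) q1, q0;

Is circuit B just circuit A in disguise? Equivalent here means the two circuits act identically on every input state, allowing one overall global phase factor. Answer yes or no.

No — the two circuits implement different unitaries, even allowing a global phase.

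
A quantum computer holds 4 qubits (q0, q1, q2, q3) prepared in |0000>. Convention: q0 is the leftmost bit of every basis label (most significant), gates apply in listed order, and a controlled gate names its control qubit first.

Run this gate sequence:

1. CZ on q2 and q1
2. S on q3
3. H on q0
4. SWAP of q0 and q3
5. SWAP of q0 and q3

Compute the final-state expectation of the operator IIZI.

In the final state, IIZI has expectation 1. Key observation: gates 4-5 undo each other exactly, leaving only the rest of the circuit to track.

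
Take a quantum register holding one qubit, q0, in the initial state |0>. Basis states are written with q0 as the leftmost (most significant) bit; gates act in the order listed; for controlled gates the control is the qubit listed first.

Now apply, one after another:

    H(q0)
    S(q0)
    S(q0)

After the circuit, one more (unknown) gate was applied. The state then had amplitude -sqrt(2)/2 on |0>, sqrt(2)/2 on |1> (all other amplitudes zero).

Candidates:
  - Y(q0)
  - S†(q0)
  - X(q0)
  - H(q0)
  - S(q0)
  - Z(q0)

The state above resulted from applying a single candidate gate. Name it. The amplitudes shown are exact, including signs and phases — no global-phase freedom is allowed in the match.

The applied gate was X(q0).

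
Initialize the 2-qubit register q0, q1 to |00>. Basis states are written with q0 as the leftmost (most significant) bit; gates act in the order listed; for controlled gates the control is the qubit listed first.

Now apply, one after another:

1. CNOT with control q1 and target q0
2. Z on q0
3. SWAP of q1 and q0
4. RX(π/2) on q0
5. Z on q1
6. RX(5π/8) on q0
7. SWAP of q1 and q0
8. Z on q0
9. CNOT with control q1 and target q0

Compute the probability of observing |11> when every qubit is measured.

A full measurement returns |11> with probability sqrt(sqrt(2) + 2)/4 + 1/2.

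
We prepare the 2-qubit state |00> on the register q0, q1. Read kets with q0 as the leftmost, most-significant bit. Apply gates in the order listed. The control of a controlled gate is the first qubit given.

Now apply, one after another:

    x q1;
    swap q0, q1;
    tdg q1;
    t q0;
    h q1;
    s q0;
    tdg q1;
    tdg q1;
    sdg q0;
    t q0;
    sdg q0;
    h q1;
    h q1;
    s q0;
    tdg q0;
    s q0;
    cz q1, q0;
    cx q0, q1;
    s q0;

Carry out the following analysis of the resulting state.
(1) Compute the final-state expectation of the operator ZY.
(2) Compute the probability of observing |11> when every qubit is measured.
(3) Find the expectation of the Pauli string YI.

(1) In the final state, ZY has expectation 1. Key observation: steps 9-16 multiply out to the identity, so the circuit reduces to the remaining gates.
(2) The probability of measuring |11> is 1/2.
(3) The observable YI averages to 0.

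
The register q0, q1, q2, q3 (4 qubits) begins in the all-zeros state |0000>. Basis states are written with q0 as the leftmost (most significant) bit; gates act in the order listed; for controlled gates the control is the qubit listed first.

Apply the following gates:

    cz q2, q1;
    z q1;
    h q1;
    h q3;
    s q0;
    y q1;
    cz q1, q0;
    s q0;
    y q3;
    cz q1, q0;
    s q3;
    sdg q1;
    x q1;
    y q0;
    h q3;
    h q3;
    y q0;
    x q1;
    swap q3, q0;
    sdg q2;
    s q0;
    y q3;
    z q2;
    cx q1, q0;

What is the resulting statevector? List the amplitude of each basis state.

After the circuit, the state carries amplitude -I/2 on |0001>, 1/2 on |0101>, -I/2 on |1001>, 1/2 on |1101>, and 0 on every other basis state. Key observation: gates 13-18 undo each other exactly, leaving only the rest of the circuit to track.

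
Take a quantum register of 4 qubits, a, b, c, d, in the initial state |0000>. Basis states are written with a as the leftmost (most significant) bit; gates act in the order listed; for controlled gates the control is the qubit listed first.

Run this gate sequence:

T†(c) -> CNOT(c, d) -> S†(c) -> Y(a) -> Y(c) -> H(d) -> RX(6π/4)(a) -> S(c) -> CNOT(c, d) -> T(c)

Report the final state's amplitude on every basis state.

After the circuit, the state carries amplitude -exp(I*pi/4)/2 on |0010>, -exp(I*pi/4)/2 on |0011>, exp(3*I*pi/4)/2 on |1010>, exp(3*I*pi/4)/2 on |1011>, and 0 on every other basis state.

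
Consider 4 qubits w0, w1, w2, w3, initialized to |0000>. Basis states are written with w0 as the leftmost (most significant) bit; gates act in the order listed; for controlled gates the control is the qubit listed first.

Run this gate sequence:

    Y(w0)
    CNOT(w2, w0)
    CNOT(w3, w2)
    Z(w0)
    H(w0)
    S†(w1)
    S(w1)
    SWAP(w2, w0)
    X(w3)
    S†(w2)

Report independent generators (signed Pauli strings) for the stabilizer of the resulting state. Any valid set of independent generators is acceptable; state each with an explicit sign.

The final state is stabilized by the group generated by +IIYI, +ZIII, +IZII, -IIIZ; other independent generating sets are equally valid.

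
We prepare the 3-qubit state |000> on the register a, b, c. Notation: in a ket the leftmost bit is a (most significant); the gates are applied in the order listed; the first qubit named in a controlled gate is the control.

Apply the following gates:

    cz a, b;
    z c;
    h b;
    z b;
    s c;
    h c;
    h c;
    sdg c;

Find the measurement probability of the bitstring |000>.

The probability of measuring |000> is 1/2. Key observation: the block from step 5 through step 8 cancels to the identity and can be dropped.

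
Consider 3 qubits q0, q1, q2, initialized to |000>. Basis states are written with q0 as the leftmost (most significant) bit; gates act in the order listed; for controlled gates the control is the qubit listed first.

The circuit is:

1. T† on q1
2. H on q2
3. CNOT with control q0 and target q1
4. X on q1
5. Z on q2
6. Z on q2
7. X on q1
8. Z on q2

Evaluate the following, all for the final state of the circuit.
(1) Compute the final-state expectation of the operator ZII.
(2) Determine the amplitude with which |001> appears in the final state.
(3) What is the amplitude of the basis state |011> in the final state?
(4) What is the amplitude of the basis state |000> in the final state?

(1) In the final state, ZII has expectation 1.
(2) The amplitude on |001> is -sqrt(2)/2.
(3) The final state's coefficient on |011> equals 0.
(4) The final state's coefficient on |000> equals sqrt(2)/2.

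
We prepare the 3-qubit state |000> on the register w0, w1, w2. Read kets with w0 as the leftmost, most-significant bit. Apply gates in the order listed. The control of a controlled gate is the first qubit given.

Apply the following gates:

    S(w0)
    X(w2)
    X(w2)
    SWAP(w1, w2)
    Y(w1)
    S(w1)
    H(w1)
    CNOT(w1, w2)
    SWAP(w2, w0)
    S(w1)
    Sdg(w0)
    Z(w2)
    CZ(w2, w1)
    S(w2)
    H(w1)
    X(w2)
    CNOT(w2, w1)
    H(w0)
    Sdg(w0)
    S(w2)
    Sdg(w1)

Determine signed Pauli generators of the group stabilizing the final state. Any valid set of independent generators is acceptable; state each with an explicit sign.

The stabilizer group can be generated by -XXI, +ZZI, -IIZ, among other valid generating sets.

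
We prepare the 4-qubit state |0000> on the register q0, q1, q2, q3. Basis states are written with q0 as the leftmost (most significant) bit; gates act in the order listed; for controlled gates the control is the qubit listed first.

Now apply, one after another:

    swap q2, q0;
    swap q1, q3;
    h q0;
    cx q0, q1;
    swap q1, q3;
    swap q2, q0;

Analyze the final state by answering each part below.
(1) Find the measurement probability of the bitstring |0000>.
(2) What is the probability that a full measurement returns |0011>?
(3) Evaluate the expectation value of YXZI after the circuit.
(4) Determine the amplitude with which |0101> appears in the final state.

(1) The probability of measuring |0000> is 1/2.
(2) Outcome |0011> occurs with probability 1/2.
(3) The observable YXZI averages to 0.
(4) |0101> carries amplitude 0 in the final state.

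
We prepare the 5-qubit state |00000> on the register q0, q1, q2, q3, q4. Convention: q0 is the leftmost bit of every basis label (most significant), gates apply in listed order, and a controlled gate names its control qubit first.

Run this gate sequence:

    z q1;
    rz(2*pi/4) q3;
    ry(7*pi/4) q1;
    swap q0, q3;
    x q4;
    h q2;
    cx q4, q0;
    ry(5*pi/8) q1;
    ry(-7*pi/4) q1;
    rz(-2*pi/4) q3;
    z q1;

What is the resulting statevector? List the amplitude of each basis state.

After the circuit, the state carries amplitude sqrt(2)*cos(5*pi/16)/2 on |10001>, sqrt(2)*cos(5*pi/16)/2 on |10101>, -sqrt(2)*sin(5*pi/16)/2 on |11001>, -sqrt(2)*sin(5*pi/16)/2 on |11101>, and 0 on every other basis state.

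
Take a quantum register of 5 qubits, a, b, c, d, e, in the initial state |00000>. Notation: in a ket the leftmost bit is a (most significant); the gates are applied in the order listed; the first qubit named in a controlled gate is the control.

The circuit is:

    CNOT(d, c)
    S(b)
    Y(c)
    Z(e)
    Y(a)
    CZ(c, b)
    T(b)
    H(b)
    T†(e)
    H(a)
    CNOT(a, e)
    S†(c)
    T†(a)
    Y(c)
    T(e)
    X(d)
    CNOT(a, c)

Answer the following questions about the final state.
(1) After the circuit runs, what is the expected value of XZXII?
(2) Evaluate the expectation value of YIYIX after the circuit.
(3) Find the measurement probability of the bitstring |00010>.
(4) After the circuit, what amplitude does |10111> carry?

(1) The expectation value of XZXII is 0.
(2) The observable YIYIX averages to 1.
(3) A full measurement returns |00010> with probability 1/4.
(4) The final state's coefficient on |10111> equals -1/2.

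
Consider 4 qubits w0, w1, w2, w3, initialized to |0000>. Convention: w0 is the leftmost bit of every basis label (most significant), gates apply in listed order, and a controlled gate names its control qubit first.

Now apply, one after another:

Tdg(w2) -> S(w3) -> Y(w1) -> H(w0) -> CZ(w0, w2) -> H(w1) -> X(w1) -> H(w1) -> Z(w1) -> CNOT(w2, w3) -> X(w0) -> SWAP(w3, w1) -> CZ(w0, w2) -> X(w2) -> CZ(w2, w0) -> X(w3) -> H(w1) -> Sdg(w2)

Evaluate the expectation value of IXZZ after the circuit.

In the final state, IXZZ has expectation -1. Key observation: gates 6-9 undo each other exactly, leaving only the rest of the circuit to track.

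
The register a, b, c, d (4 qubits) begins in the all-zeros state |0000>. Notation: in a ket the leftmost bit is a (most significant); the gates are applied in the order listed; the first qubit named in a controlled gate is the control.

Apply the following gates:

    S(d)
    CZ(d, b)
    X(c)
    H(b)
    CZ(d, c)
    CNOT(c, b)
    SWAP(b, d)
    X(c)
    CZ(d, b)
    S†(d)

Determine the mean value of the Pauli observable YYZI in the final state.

The expectation value of YYZI is 0.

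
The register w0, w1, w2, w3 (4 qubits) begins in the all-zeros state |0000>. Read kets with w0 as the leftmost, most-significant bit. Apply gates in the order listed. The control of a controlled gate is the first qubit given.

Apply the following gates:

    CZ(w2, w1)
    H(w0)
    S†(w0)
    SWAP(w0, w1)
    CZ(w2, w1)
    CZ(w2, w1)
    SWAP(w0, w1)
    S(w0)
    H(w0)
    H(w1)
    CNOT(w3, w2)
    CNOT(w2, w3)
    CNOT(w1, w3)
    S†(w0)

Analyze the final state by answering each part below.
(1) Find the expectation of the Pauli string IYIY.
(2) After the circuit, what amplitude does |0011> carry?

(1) In the final state, IYIY has expectation -1.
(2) The amplitude on |0011> is 0.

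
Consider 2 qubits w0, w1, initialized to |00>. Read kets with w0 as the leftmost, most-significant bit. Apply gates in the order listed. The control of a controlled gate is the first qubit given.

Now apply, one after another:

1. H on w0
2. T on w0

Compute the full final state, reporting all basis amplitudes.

The resulting statevector has amplitude sqrt(2)/2 on |00>, 0 on |01>, sqrt(2)*exp(I*pi/4)/2 on |10>, 0 on |11>.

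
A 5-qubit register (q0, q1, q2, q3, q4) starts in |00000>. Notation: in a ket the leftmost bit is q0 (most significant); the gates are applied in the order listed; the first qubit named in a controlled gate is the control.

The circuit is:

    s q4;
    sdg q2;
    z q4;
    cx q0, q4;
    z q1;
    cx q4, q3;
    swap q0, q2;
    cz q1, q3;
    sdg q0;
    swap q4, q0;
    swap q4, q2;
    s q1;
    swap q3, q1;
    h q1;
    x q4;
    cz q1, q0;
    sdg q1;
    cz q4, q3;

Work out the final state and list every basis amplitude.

After the circuit, the state carries amplitude sqrt(2)/2 on |00001>, -sqrt(2)*I/2 on |01001>, and 0 on every other basis state.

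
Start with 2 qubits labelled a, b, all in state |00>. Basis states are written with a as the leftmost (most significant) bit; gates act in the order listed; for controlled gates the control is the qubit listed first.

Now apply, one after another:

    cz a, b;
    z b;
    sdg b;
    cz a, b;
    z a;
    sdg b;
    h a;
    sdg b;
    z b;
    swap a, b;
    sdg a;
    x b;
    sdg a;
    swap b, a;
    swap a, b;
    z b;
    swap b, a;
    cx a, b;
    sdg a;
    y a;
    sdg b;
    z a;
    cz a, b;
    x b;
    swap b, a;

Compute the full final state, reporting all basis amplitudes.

The resulting statevector has amplitude -sqrt(2)*I/2 on |00>, 0 on |01>, 0 on |10>, -sqrt(2)*I/2 on |11>.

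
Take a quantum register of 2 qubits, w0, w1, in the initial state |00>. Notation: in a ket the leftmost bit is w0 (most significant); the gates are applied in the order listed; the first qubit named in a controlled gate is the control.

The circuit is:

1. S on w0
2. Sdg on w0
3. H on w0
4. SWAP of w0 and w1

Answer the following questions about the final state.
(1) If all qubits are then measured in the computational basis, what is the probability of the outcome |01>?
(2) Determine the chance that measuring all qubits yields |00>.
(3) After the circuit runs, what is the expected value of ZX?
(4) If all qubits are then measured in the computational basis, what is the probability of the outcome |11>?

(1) A full measurement returns |01> with probability 1/2. Key observation: gates 1-2 undo each other exactly, leaving only the rest of the circuit to track.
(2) A full measurement returns |00> with probability 1/2.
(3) In the final state, ZX has expectation 1.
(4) Outcome |11> occurs with probability 0.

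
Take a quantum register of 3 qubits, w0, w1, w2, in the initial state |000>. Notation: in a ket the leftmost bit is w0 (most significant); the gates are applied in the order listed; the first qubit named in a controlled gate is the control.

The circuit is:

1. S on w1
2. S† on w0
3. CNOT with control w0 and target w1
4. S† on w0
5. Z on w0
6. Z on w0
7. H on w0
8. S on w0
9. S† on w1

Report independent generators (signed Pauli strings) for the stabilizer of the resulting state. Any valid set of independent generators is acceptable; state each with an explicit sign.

One valid set of independent stabilizer generators is +YII, +IZI, +IIZ (any independent generating set of the same group is equally correct).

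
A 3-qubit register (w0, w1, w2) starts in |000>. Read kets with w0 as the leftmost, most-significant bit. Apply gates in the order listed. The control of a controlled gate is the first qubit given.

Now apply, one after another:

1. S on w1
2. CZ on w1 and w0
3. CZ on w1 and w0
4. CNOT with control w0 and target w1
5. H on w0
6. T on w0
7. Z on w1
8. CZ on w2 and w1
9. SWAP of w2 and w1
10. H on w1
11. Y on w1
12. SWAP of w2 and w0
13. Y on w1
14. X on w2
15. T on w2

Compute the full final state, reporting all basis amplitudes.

The final amplitudes are exp(I*pi/4)/2 on |000>, exp(I*pi/4)/2 on |001>, exp(I*pi/4)/2 on |010>, exp(I*pi/4)/2 on |011>, 0 on |100>, 0 on |101>, 0 on |110>, 0 on |111>.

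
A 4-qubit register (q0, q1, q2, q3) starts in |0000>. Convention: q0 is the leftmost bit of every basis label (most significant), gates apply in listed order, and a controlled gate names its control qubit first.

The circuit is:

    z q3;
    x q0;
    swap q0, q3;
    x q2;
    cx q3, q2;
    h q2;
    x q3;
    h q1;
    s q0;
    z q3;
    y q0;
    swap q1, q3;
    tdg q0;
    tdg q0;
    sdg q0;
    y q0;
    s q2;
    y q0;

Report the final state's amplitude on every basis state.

The resulting statevector has amplitude -I/2 on |1000>, -I/2 on |1001>, 1/2 on |1010>, 1/2 on |1011>, and 0 on every other basis state.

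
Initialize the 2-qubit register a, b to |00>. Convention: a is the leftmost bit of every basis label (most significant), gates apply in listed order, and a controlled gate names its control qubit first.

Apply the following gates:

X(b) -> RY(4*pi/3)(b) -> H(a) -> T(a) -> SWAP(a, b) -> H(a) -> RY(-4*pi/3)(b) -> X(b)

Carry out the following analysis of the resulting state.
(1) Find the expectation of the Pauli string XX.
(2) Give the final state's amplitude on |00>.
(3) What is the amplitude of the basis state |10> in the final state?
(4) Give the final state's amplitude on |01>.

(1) The observable XX averages to -sqrt(2)/8.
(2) |00> carries amplitude sqrt(3)/8 + 3/8 + exp(I*pi/4)/8 + sqrt(3)*exp(I*pi/4)/8 in the final state.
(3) The amplitude on |10> is -sqrt(3)/8 + 3/8 - exp(I*pi/4)/8 + sqrt(3)*exp(I*pi/4)/8.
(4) The amplitude on |01> is 1/8 + sqrt(3)/8 - 3*exp(I*pi/4)/8 - sqrt(3)*exp(I*pi/4)/8.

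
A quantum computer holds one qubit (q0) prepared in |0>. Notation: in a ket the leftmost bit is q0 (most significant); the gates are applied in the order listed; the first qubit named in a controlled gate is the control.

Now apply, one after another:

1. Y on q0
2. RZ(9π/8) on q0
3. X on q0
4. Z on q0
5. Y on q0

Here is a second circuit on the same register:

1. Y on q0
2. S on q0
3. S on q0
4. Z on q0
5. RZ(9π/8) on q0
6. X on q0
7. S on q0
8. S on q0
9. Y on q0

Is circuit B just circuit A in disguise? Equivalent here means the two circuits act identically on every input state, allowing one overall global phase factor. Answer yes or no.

Yes, they are equivalent — the unitaries differ by at most a global phase.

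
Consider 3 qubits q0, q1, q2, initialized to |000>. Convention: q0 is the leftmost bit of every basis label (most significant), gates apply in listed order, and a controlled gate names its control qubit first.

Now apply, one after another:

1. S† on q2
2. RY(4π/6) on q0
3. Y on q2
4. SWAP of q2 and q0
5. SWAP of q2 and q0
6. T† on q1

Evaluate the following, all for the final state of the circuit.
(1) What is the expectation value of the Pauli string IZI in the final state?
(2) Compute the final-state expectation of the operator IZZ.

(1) The observable IZI averages to 1.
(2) In the final state, IZZ has expectation -1.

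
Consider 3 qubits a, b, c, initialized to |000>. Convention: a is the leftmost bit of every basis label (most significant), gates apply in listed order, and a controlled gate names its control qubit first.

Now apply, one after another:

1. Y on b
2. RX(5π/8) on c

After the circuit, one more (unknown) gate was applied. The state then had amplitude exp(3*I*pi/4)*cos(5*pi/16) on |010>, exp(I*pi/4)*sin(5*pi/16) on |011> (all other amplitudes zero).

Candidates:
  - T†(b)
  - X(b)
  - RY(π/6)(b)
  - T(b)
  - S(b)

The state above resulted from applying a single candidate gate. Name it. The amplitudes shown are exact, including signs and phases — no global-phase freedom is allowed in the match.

It was T(b) that produced the state shown.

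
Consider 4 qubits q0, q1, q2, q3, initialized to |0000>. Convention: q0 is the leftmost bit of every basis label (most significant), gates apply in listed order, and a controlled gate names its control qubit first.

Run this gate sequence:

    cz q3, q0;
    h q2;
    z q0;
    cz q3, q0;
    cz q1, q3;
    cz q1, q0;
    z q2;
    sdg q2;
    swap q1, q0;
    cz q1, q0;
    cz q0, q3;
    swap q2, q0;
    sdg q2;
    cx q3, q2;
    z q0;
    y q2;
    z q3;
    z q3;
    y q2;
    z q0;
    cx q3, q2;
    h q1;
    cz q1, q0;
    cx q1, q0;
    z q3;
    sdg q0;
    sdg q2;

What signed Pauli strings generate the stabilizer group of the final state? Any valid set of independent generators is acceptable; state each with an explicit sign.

The final state is stabilized by the group generated by +XIII, -IYII, +IIZI, +IIIZ; other independent generating sets are equally valid. Key observation: the block from step 14 through step 21 cancels to the identity and can be dropped.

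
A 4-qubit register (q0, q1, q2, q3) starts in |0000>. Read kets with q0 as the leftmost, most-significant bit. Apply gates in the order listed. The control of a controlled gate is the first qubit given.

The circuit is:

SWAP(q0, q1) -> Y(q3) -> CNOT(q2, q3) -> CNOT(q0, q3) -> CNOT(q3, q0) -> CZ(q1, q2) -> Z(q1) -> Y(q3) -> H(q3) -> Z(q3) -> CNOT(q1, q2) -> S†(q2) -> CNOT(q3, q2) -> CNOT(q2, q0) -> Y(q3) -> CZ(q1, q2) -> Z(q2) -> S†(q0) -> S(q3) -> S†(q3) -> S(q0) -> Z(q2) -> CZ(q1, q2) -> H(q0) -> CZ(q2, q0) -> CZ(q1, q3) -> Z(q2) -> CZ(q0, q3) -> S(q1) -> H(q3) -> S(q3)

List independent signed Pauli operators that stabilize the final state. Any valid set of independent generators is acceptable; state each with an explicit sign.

One valid set of independent stabilizer generators is +XIZI, -ZIXZ, -IIZY, +IZII (any independent generating set of the same group is equally correct). Key observation: steps 16-23 multiply out to the identity, so the circuit reduces to the remaining gates.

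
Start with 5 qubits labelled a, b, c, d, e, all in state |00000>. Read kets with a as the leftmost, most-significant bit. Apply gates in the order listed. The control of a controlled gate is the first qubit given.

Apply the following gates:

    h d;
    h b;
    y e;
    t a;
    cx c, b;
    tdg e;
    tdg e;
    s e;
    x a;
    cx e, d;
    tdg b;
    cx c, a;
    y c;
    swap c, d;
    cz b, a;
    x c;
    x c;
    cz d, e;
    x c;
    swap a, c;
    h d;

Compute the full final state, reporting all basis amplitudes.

After the circuit, the state carries amplitude sqrt(2)/4 on |00101>, -sqrt(2)/4 on |00111>, sqrt(2)*exp(3*I*pi/4)/4 on |01101>, -sqrt(2)*exp(3*I*pi/4)/4 on |01111>, sqrt(2)/4 on |10101>, -sqrt(2)/4 on |10111>, sqrt(2)*exp(3*I*pi/4)/4 on |11101>, -sqrt(2)*exp(3*I*pi/4)/4 on |11111>, and 0 on every other basis state. Key observation: gates 16-17 undo each other exactly, leaving only the rest of the circuit to track.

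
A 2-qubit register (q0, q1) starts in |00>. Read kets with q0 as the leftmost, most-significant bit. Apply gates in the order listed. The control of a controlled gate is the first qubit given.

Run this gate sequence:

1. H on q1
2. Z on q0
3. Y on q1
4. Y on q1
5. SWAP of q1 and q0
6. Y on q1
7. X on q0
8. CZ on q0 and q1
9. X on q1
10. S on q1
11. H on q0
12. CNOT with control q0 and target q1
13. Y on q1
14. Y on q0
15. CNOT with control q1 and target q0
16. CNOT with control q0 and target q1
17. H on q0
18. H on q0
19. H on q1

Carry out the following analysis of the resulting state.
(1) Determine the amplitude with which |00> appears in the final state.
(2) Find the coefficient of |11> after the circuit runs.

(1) The amplitude on |00> is -sqrt(2)*I/2.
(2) The amplitude on |11> is 0.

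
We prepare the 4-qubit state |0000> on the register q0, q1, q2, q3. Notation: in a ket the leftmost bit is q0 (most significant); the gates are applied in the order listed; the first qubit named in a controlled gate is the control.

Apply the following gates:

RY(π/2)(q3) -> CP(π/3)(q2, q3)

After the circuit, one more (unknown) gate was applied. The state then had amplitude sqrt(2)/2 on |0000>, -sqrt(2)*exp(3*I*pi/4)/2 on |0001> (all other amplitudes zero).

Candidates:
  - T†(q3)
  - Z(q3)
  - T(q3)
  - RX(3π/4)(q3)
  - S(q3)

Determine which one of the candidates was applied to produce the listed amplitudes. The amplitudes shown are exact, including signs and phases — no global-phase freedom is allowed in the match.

It was T†(q3) that produced the state shown.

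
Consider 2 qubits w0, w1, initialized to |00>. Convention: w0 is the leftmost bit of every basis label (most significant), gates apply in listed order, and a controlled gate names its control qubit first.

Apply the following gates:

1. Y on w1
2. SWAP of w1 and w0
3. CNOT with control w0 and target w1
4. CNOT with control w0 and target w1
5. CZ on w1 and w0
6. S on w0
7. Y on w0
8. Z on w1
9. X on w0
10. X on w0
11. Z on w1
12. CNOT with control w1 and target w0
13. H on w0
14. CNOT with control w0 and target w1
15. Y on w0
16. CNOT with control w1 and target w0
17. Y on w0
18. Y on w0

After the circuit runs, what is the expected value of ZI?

In the final state, ZI has expectation -1. Key observation: steps 8-11 multiply out to the identity, so the circuit reduces to the remaining gates.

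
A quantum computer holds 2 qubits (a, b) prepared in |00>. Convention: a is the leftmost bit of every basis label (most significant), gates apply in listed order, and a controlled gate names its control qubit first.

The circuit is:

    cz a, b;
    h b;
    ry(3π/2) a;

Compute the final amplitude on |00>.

The amplitude on |00> is -1/2.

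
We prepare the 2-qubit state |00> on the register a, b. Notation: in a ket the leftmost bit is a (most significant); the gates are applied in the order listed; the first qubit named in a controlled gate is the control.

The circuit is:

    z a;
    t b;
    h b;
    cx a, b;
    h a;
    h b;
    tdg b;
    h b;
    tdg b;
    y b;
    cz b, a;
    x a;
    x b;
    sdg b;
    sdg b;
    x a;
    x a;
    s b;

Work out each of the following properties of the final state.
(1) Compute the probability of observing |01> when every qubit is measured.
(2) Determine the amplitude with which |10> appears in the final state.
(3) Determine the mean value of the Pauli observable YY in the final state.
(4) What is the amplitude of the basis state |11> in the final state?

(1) The probability of measuring |01> is 1/4. Key observation: the block from step 15 through step 18 cancels to the identity and can be dropped.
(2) |10> carries amplitude I/2 in the final state.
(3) The expectation value of YY is sqrt(2)/2.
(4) The amplitude on |11> is exp(3*I*pi/4)/2.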